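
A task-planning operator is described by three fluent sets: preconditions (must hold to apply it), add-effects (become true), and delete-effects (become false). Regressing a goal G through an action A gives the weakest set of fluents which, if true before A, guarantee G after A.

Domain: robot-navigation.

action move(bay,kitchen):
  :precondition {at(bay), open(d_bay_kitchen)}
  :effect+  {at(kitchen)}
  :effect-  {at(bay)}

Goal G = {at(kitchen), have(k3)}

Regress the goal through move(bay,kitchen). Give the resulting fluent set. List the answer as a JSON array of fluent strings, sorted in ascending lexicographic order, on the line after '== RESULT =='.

Regress:
  G ∩ del = {}  (empty — regression defined)
  G \ add = {at(kitchen), have(k3)} \ {at(kitchen)} = {have(k3)}
  ∪ pre   = {have(k3)} ∪ {at(bay), open(d_bay_kitchen)}
          = {at(bay), have(k3), open(d_bay_kitchen)}

== RESULT ==
["at(bay)", "have(k3)", "open(d_bay_kitchen)"]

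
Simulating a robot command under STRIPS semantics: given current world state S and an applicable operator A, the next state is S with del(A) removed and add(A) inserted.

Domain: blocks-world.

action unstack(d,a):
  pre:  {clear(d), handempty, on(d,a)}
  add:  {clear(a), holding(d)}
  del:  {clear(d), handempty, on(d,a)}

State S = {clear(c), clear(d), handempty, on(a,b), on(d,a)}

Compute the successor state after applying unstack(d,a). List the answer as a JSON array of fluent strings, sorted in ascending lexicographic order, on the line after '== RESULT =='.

Progress:
  pre ⊆ S: {clear(d), handempty, on(d,a)} ⊆ S  — applicable
  S \ del = {clear(c), on(a,b)}
  ∪ add   = {clear(a), clear(c), holding(d), on(a,b)}

== RESULT ==
["clear(a)", "clear(c)", "holding(d)", "on(a,b)"]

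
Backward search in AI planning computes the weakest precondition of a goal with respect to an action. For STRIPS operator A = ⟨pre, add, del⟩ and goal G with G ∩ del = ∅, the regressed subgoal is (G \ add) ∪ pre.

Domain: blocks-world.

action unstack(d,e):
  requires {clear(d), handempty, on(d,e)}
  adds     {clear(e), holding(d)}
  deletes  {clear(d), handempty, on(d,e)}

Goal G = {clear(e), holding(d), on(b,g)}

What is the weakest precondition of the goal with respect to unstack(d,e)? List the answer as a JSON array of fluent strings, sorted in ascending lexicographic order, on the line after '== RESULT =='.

Compute (G \ add) ∪ pre:
  G ∩ del = {}  (empty — regression defined)
  G \ add = {clear(e), holding(d), on(b,g)} \ {clear(e), holding(d)} = {on(b,g)}
  ∪ pre   = {on(b,g)} ∪ {clear(d), handempty, on(d,e)}
          = {clear(d), handempty, on(b,g), on(d,e)}

== RESULT ==
["clear(d)", "handempty", "on(b,g)", "on(d,e)"]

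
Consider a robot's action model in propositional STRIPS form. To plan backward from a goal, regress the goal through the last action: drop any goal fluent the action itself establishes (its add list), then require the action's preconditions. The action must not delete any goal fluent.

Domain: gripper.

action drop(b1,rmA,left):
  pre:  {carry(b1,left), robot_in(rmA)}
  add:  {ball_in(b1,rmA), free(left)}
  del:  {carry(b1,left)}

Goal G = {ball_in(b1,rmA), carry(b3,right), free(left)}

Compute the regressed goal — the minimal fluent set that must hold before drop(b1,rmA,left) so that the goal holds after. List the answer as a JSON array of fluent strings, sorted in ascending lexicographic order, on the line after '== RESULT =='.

Compute (G \ add) ∪ pre:
  G ∩ del = {}  (empty — regression defined)
  G \ add = {ball_in(b1,rmA), carry(b3,right), free(left)} \ {ball_in(b1,rmA), free(left)} = {carry(b3,right)}
  ∪ pre   = {carry(b3,right)} ∪ {carry(b1,left), robot_in(rmA)}
          = {carry(b1,left), carry(b3,right), robot_in(rmA)}

== RESULT ==
["carry(b1,left)", "carry(b3,right)", "robot_in(rmA)"]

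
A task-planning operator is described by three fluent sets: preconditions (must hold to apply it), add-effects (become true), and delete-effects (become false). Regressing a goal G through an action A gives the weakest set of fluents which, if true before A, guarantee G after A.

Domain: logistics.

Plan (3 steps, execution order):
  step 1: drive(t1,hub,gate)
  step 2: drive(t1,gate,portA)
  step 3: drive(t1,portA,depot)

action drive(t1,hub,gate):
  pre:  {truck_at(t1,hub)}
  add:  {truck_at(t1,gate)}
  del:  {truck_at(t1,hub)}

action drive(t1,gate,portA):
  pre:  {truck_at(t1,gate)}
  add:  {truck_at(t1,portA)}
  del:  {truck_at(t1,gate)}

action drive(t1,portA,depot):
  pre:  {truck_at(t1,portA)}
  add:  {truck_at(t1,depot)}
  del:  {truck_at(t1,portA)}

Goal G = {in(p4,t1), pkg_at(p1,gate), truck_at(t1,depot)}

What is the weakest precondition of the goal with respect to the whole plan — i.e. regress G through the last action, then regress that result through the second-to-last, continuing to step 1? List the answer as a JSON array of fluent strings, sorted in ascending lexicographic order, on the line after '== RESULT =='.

Regress step by step:
  through step 3 (drive(t1,portA,depot)): drop {truck_at(t1,depot)}, keep {in(p4,t1), pkg_at(p1,gate)}, require {truck_at(t1,portA)}
    → {in(p4,t1), pkg_at(p1,gate), truck_at(t1,portA)}
  through step 2 (drive(t1,gate,portA)): drop {truck_at(t1,portA)}, keep {in(p4,t1), pkg_at(p1,gate)}, require {truck_at(t1,gate)}
    → {in(p4,t1), pkg_at(p1,gate), truck_at(t1,gate)}
  through step 1 (drive(t1,hub,gate)): drop {truck_at(t1,gate)}, keep {in(p4,t1), pkg_at(p1,gate)}, require {truck_at(t1,hub)}
    → {in(p4,t1), pkg_at(p1,gate), truck_at(t1,hub)}

== RESULT ==
["in(p4,t1)", "pkg_at(p1,gate)", "truck_at(t1,hub)"]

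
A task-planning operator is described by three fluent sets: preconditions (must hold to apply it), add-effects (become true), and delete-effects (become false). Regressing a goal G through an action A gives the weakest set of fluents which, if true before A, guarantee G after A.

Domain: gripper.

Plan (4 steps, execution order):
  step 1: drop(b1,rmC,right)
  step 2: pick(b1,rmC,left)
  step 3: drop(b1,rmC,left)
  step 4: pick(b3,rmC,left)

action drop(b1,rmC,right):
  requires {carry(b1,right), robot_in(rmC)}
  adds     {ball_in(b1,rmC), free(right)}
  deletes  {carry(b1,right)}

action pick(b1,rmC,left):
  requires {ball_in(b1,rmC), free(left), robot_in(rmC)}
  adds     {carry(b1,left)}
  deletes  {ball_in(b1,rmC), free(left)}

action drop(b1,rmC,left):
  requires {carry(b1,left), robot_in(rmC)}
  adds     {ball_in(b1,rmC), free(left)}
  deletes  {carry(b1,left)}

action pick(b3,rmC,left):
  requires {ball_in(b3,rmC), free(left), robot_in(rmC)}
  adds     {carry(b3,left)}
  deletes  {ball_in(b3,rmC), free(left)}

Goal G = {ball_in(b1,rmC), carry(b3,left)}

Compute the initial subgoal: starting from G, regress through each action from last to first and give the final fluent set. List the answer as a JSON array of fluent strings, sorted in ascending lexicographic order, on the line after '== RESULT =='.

Regress step by step:
  through step 4 (pick(b3,rmC,left)): drop {carry(b3,left)}, keep {ball_in(b1,rmC)}, require {ball_in(b3,rmC), free(left), robot_in(rmC)}
    → {ball_in(b1,rmC), ball_in(b3,rmC), free(left), robot_in(rmC)}
  through step 3 (drop(b1,rmC,left)): drop {ball_in(b1,rmC), free(left)}, keep {ball_in(b3,rmC), robot_in(rmC)}, require {carry(b1,left), robot_in(rmC)}
    → {ball_in(b3,rmC), carry(b1,left), robot_in(rmC)}
  through step 2 (pick(b1,rmC,left)): drop {carry(b1,left)}, keep {ball_in(b3,rmC), robot_in(rmC)}, require {ball_in(b1,rmC), free(left), robot_in(rmC)}
    → {ball_in(b1,rmC), ball_in(b3,rmC), free(left), robot_in(rmC)}
  through step 1 (drop(b1,rmC,right)): drop {ball_in(b1,rmC)}, keep {ball_in(b3,rmC), free(left), robot_in(rmC)}, require {carry(b1,right), robot_in(rmC)}
    → {ball_in(b3,rmC), carry(b1,right), free(left), robot_in(rmC)}

== RESULT ==
["ball_in(b3,rmC)", "carry(b1,right)", "free(left)", "robot_in(rmC)"]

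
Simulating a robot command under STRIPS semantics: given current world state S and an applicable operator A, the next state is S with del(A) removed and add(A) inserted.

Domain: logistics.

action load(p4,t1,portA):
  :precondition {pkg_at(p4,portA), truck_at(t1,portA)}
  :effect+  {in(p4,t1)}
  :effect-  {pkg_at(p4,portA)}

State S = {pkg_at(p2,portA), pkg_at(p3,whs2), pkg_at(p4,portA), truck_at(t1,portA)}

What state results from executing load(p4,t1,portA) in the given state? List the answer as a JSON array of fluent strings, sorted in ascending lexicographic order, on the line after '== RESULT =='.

Progress:
  pre ⊆ S: {pkg_at(p4,portA), truck_at(t1,portA)} ⊆ S  — applicable
  S \ del = {pkg_at(p2,portA), pkg_at(p3,whs2), truck_at(t1,portA)}
  ∪ add   = {in(p4,t1), pkg_at(p2,portA), pkg_at(p3,whs2), truck_at(t1,portA)}

== RESULT ==
["in(p4,t1)", "pkg_at(p2,portA)", "pkg_at(p3,whs2)", "truck_at(t1,portA)"]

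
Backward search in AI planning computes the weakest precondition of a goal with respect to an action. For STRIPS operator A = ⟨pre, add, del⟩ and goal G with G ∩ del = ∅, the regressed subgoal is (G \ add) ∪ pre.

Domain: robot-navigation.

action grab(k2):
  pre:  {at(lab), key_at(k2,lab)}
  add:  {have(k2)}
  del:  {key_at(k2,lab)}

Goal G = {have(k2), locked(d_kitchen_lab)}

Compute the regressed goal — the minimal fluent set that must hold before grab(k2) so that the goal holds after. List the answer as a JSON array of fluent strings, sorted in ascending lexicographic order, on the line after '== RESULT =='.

Regress:
  G ∩ del = {}  (empty — regression defined)
  G \ add = {have(k2), locked(d_kitchen_lab)} \ {have(k2)} = {locked(d_kitchen_lab)}
  ∪ pre   = {locked(d_kitchen_lab)} ∪ {at(lab), key_at(k2,lab)}
          = {at(lab), key_at(k2,lab), locked(d_kitchen_lab)}

== RESULT ==
["at(lab)", "key_at(k2,lab)", "locked(d_kitchen_lab)"]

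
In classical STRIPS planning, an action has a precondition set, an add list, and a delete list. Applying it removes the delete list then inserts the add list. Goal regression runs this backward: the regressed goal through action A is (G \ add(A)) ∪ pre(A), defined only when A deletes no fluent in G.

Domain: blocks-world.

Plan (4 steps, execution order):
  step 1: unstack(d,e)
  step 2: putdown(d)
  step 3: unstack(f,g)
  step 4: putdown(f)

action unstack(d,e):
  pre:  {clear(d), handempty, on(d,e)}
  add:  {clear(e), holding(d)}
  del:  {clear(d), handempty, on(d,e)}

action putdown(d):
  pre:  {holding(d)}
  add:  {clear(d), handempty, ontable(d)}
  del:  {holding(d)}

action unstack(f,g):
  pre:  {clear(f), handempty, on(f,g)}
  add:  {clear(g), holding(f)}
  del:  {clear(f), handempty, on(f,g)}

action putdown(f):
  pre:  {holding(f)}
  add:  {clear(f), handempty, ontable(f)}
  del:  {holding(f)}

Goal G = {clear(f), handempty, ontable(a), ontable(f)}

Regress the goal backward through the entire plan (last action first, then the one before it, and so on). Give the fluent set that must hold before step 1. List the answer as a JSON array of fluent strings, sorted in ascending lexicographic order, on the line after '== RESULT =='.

Work backward from the goal:
  through step 4 (putdown(f)): drop {clear(f), handempty, ontable(f)}, keep {ontable(a)}, require {holding(f)}
    → {holding(f), ontable(a)}
  through step 3 (unstack(f,g)): drop {holding(f)}, keep {ontable(a)}, require {clear(f), handempty, on(f,g)}
    → {clear(f), handempty, on(f,g), ontable(a)}
  through step 2 (putdown(d)): drop {handempty}, keep {clear(f), on(f,g), ontable(a)}, require {holding(d)}
    → {clear(f), holding(d), on(f,g), ontable(a)}
  through step 1 (unstack(d,e)): drop {holding(d)}, keep {clear(f), on(f,g), ontable(a)}, require {clear(d), handempty, on(d,e)}
    → {clear(d), clear(f), handempty, on(d,e), on(f,g), ontable(a)}

== RESULT ==
["clear(d)", "clear(f)", "handempty", "on(d,e)", "on(f,g)", "ontable(a)"]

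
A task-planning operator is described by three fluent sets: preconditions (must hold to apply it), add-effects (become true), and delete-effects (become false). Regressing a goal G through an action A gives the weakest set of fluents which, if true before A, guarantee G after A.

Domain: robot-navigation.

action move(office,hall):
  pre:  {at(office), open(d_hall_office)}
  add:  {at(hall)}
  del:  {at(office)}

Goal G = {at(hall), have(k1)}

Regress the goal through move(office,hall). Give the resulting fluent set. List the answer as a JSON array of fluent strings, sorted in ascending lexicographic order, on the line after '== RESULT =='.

Compute (G \ add) ∪ pre:
  G ∩ del = {}  (empty — regression defined)
  G \ add = {at(hall), have(k1)} \ {at(hall)} = {have(k1)}
  ∪ pre   = {have(k1)} ∪ {at(office), open(d_hall_office)}
          = {at(office), have(k1), open(d_hall_office)}

== RESULT ==
["at(office)", "have(k1)", "open(d_hall_office)"]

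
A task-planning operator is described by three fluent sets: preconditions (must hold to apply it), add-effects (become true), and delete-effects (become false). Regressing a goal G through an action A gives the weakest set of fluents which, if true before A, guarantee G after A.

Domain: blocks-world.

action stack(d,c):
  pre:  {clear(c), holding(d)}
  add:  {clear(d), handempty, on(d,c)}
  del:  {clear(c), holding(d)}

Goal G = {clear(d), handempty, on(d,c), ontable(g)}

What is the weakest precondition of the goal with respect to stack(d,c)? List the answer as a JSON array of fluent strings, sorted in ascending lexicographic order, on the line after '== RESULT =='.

Regress:
  G ∩ del = {}  (empty — regression defined)
  G \ add = {clear(d), handempty, on(d,c), ontable(g)} \ {clear(d), handempty, on(d,c)} = {ontable(g)}
  ∪ pre   = {ontable(g)} ∪ {clear(c), holding(d)}
          = {clear(c), holding(d), ontable(g)}

== RESULT ==
["clear(c)", "holding(d)", "ontable(g)"]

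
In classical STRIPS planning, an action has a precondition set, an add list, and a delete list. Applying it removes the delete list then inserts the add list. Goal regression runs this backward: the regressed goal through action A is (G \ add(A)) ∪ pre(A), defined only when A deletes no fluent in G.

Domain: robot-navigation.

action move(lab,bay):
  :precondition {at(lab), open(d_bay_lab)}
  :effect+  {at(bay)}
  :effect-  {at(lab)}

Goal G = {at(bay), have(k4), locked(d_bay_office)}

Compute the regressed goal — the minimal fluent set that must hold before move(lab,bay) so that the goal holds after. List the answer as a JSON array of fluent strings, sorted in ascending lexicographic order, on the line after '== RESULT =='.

Regress:
  G ∩ del = {}  (empty — regression defined)
  G \ add = {at(bay), have(k4), locked(d_bay_office)} \ {at(bay)} = {have(k4), locked(d_bay_office)}
  ∪ pre   = {have(k4), locked(d_bay_office)} ∪ {at(lab), open(d_bay_lab)}
          = {at(lab), have(k4), locked(d_bay_office), open(d_bay_lab)}

== RESULT ==
["at(lab)", "have(k4)", "locked(d_bay_office)", "open(d_bay_lab)"]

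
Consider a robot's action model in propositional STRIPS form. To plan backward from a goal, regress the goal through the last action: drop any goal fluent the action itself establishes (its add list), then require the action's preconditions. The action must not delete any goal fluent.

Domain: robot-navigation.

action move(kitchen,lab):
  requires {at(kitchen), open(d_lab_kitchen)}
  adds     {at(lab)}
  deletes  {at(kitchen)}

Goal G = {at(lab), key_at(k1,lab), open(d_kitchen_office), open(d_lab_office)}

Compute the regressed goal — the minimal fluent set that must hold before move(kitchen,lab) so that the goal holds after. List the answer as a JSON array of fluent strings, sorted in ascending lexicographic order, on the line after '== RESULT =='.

Compute (G \ add) ∪ pre:
  G ∩ del = {}  (empty — regression defined)
  G \ add = {at(lab), key_at(k1,lab), open(d_kitchen_office), open(d_lab_office)} \ {at(lab)} = {key_at(k1,lab), open(d_kitchen_office), open(d_lab_office)}
  ∪ pre   = {key_at(k1,lab), open(d_kitchen_office), open(d_lab_office)} ∪ {at(kitchen), open(d_lab_kitchen)}
          = {at(kitchen), key_at(k1,lab), open(d_kitchen_office), open(d_lab_kitchen), open(d_lab_office)}

== RESULT ==
["at(kitchen)", "key_at(k1,lab)", "open(d_kitchen_office)", "open(d_lab_kitchen)", "open(d_lab_office)"]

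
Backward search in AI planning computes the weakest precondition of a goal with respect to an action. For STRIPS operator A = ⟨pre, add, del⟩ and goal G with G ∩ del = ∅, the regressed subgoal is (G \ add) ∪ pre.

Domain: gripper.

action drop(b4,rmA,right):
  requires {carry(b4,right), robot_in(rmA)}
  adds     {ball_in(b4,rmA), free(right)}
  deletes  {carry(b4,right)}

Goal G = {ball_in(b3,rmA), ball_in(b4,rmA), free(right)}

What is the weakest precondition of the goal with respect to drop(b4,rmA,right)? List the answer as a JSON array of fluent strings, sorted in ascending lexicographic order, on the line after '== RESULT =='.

Compute (G \ add) ∪ pre:
  G ∩ del = {}  (empty — regression defined)
  G \ add = {ball_in(b3,rmA), ball_in(b4,rmA), free(right)} \ {ball_in(b4,rmA), free(right)} = {ball_in(b3,rmA)}
  ∪ pre   = {ball_in(b3,rmA)} ∪ {carry(b4,right), robot_in(rmA)}
          = {ball_in(b3,rmA), carry(b4,right), robot_in(rmA)}

== RESULT ==
["ball_in(b3,rmA)", "carry(b4,right)", "robot_in(rmA)"]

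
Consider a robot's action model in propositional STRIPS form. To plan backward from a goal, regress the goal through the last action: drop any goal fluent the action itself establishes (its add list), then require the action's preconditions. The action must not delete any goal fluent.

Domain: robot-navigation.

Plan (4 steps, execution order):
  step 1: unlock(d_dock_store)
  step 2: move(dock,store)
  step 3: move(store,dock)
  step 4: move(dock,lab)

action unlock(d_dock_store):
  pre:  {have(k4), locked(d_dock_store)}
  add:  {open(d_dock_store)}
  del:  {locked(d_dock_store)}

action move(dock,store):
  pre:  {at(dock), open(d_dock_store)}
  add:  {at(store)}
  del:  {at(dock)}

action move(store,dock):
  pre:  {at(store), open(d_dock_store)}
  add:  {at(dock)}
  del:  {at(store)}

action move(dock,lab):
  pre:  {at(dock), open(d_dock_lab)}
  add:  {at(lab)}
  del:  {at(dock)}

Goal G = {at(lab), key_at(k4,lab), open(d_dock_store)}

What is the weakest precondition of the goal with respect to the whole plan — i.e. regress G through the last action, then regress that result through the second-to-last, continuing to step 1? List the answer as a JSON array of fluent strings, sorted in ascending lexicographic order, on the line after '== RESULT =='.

Regress step by step:
  through step 4 (move(dock,lab)): drop {at(lab)}, keep {key_at(k4,lab), open(d_dock_store)}, require {at(dock), open(d_dock_lab)}
    → {at(dock), key_at(k4,lab), open(d_dock_lab), open(d_dock_store)}
  through step 3 (move(store,dock)): drop {at(dock)}, keep {key_at(k4,lab), open(d_dock_lab), open(d_dock_store)}, require {at(store), open(d_dock_store)}
    → {at(store), key_at(k4,lab), open(d_dock_lab), open(d_dock_store)}
  through step 2 (move(dock,store)): drop {at(store)}, keep {key_at(k4,lab), open(d_dock_lab), open(d_dock_store)}, require {at(dock), open(d_dock_store)}
    → {at(dock), key_at(k4,lab), open(d_dock_lab), open(d_dock_store)}
  through step 1 (unlock(d_dock_store)): drop {open(d_dock_store)}, keep {at(dock), key_at(k4,lab), open(d_dock_lab)}, require {have(k4), locked(d_dock_store)}
    → {at(dock), have(k4), key_at(k4,lab), locked(d_dock_store), open(d_dock_lab)}

== RESULT ==
["at(dock)", "have(k4)", "key_at(k4,lab)", "locked(d_dock_store)", "open(d_dock_lab)"]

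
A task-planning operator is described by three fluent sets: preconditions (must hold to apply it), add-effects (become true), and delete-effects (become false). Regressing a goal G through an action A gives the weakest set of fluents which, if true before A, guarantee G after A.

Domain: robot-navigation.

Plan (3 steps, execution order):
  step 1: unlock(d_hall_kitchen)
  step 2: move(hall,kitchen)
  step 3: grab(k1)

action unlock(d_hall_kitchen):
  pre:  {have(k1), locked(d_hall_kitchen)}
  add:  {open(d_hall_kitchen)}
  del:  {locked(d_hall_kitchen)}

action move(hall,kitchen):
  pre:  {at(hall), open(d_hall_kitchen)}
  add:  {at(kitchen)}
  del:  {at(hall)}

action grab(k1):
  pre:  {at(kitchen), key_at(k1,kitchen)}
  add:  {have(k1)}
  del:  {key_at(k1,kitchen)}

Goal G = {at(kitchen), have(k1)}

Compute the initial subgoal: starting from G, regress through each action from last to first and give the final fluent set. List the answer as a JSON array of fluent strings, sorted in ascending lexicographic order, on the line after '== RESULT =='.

Regress step by step:
  through step 3 (grab(k1)): drop {have(k1)}, keep {at(kitchen)}, require {at(kitchen), key_at(k1,kitchen)}
    → {at(kitchen), key_at(k1,kitchen)}
  through step 2 (move(hall,kitchen)): drop {at(kitchen)}, keep {key_at(k1,kitchen)}, require {at(hall), open(d_hall_kitchen)}
    → {at(hall), key_at(k1,kitchen), open(d_hall_kitchen)}
  through step 1 (unlock(d_hall_kitchen)): drop {open(d_hall_kitchen)}, keep {at(hall), key_at(k1,kitchen)}, require {have(k1), locked(d_hall_kitchen)}
    → {at(hall), have(k1), key_at(k1,kitchen), locked(d_hall_kitchen)}

== RESULT ==
["at(hall)", "have(k1)", "key_at(k1,kitchen)", "locked(d_hall_kitchen)"]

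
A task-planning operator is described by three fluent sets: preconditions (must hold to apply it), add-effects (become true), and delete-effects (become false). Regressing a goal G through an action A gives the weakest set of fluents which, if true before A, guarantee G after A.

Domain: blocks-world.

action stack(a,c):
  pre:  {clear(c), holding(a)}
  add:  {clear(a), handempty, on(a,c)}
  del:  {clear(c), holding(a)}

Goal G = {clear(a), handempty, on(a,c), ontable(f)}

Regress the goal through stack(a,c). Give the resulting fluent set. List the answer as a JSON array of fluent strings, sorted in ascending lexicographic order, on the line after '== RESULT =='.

Regress:
  G ∩ del = {}  (empty — regression defined)
  G \ add = {clear(a), handempty, on(a,c), ontable(f)} \ {clear(a), handempty, on(a,c)} = {ontable(f)}
  ∪ pre   = {ontable(f)} ∪ {clear(c), holding(a)}
          = {clear(c), holding(a), ontable(f)}

== RESULT ==
["clear(c)", "holding(a)", "ontable(f)"]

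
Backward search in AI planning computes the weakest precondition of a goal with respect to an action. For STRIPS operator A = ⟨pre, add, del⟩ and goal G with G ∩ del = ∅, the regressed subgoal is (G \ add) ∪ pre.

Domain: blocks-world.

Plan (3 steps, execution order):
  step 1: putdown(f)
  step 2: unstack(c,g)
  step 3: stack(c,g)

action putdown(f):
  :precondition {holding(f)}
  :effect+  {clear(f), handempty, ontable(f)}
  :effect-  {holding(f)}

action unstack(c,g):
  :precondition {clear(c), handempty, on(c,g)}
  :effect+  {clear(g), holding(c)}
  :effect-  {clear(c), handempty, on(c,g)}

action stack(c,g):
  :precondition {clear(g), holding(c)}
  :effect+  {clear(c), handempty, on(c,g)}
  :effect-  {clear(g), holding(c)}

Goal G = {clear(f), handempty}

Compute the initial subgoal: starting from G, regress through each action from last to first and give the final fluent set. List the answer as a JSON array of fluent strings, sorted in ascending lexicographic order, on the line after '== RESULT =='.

Regress step by step:
  through step 3 (stack(c,g)): drop {handempty}, keep {clear(f)}, require {clear(g), holding(c)}
    → {clear(f), clear(g), holding(c)}
  through step 2 (unstack(c,g)): drop {clear(g), holding(c)}, keep {clear(f)}, require {clear(c), handempty, on(c,g)}
    → {clear(c), clear(f), handempty, on(c,g)}
  through step 1 (putdown(f)): drop {clear(f), handempty}, keep {clear(c), on(c,g)}, require {holding(f)}
    → {clear(c), holding(f), on(c,g)}

== RESULT ==
["clear(c)", "holding(f)", "on(c,g)"]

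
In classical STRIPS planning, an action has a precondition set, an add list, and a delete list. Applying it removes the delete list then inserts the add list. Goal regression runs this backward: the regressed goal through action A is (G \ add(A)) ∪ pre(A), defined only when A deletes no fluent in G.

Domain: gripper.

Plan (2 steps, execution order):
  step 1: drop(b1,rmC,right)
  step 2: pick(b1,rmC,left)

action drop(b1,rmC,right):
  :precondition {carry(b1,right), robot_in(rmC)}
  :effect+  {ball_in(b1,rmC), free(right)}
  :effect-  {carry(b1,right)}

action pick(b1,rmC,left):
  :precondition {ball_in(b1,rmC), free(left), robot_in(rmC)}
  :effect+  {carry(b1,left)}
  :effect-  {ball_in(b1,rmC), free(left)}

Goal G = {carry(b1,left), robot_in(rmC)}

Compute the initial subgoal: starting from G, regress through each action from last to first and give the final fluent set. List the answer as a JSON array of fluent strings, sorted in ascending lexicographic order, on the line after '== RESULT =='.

Work backward from the goal:
  through step 2 (pick(b1,rmC,left)): drop {carry(b1,left)}, keep {robot_in(rmC)}, require {ball_in(b1,rmC), free(left), robot_in(rmC)}
    → {ball_in(b1,rmC), free(left), robot_in(rmC)}
  through step 1 (drop(b1,rmC,right)): drop {ball_in(b1,rmC)}, keep {free(left), robot_in(rmC)}, require {carry(b1,right), robot_in(rmC)}
    → {carry(b1,right), free(left), robot_in(rmC)}

== RESULT ==
["carry(b1,right)", "free(left)", "robot_in(rmC)"]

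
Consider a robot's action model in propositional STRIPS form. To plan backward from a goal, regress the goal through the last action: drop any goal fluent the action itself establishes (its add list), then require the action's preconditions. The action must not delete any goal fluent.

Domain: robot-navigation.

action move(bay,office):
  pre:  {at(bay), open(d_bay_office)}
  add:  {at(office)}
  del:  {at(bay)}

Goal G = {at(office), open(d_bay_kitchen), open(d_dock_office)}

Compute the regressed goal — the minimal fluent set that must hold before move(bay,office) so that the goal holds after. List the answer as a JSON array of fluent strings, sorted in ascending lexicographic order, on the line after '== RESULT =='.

Compute (G \ add) ∪ pre:
  G ∩ del = {}  (empty — regression defined)
  G \ add = {at(office), open(d_bay_kitchen), open(d_dock_office)} \ {at(office)} = {open(d_bay_kitchen), open(d_dock_office)}
  ∪ pre   = {open(d_bay_kitchen), open(d_dock_office)} ∪ {at(bay), open(d_bay_office)}
          = {at(bay), open(d_bay_kitchen), open(d_bay_office), open(d_dock_office)}

== RESULT ==
["at(bay)", "open(d_bay_kitchen)", "open(d_bay_office)", "open(d_dock_office)"]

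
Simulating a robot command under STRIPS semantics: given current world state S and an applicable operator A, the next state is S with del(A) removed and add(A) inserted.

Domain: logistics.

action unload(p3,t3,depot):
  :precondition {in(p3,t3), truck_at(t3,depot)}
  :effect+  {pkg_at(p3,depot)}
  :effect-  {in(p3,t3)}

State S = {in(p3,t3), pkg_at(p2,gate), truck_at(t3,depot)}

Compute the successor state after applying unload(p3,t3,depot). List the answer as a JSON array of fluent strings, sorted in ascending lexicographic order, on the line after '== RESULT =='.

Progress:
  pre ⊆ S: {in(p3,t3), truck_at(t3,depot)} ⊆ S  — applicable
  S \ del = {pkg_at(p2,gate), truck_at(t3,depot)}
  ∪ add   = {pkg_at(p2,gate), pkg_at(p3,depot), truck_at(t3,depot)}

== RESULT ==
["pkg_at(p2,gate)", "pkg_at(p3,depot)", "truck_at(t3,depot)"]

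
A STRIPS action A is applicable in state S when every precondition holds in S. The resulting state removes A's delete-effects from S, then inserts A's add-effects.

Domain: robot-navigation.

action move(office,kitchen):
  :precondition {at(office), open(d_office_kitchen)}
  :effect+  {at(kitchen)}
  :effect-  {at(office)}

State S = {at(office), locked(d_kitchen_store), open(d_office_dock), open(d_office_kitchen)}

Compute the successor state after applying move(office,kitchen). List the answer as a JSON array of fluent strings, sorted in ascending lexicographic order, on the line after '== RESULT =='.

Compute (S \ del) ∪ add:
  pre ⊆ S: {at(office), open(d_office_kitchen)} ⊆ S  — applicable
  S \ del = {locked(d_kitchen_store), open(d_office_dock), open(d_office_kitchen)}
  ∪ add   = {at(kitchen), locked(d_kitchen_store), open(d_office_dock), open(d_office_kitchen)}

== RESULT ==
["at(kitchen)", "locked(d_kitchen_store)", "open(d_office_dock)", "open(d_office_kitchen)"]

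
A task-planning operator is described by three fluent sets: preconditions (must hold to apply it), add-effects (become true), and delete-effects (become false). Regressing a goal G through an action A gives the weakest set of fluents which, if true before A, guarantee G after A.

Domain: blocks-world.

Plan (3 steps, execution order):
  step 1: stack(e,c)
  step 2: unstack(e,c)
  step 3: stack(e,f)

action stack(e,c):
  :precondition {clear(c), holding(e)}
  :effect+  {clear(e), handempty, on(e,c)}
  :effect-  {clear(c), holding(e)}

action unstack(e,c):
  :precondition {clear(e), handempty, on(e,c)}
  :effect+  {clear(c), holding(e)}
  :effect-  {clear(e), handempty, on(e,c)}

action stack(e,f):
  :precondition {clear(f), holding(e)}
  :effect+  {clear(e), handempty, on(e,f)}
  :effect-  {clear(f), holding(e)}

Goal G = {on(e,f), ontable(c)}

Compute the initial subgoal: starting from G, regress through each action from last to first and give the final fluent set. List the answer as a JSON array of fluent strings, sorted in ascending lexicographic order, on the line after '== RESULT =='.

Work backward from the goal:
  through step 3 (stack(e,f)): drop {on(e,f)}, keep {ontable(c)}, require {clear(f), holding(e)}
    → {clear(f), holding(e), ontable(c)}
  through step 2 (unstack(e,c)): drop {holding(e)}, keep {clear(f), ontable(c)}, require {clear(e), handempty, on(e,c)}
    → {clear(e), clear(f), handempty, on(e,c), ontable(c)}
  through step 1 (stack(e,c)): drop {clear(e), handempty, on(e,c)}, keep {clear(f), ontable(c)}, require {clear(c), holding(e)}
    → {clear(c), clear(f), holding(e), ontable(c)}

== RESULT ==
["clear(c)", "clear(f)", "holding(e)", "ontable(c)"]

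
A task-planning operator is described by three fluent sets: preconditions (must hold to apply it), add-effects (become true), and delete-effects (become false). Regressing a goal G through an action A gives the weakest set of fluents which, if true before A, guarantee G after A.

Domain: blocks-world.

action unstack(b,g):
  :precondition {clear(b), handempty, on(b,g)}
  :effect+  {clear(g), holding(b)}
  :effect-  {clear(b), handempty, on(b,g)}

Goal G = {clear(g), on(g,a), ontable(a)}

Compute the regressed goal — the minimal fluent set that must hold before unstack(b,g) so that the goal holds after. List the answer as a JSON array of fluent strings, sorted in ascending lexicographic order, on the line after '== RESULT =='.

Compute (G \ add) ∪ pre:
  G ∩ del = {}  (empty — regression defined)
  G \ add = {clear(g), on(g,a), ontable(a)} \ {clear(g), holding(b)} = {on(g,a), ontable(a)}
  ∪ pre   = {on(g,a), ontable(a)} ∪ {clear(b), handempty, on(b,g)}
          = {clear(b), handempty, on(b,g), on(g,a), ontable(a)}

== RESULT ==
["clear(b)", "handempty", "on(b,g)", "on(g,a)", "ontable(a)"]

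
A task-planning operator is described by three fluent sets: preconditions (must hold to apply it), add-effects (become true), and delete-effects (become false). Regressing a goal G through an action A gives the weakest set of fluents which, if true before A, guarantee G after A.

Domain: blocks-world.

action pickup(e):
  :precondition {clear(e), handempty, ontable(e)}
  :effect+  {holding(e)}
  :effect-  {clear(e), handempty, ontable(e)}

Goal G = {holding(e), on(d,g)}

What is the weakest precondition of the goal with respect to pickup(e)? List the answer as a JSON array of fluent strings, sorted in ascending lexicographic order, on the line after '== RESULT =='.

Regress:
  G ∩ del = {}  (empty — regression defined)
  G \ add = {holding(e), on(d,g)} \ {holding(e)} = {on(d,g)}
  ∪ pre   = {on(d,g)} ∪ {clear(e), handempty, ontable(e)}
          = {clear(e), handempty, on(d,g), ontable(e)}

== RESULT ==
["clear(e)", "handempty", "on(d,g)", "ontable(e)"]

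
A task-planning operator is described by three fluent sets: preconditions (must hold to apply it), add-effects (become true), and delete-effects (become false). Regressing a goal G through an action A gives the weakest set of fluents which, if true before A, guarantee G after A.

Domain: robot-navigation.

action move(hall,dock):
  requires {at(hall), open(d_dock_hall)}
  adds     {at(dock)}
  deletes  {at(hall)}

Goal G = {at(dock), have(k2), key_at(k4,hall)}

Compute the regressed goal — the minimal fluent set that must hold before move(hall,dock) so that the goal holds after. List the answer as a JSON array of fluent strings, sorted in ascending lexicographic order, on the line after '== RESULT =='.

Regress:
  G ∩ del = {}  (empty — regression defined)
  G \ add = {at(dock), have(k2), key_at(k4,hall)} \ {at(dock)} = {have(k2), key_at(k4,hall)}
  ∪ pre   = {have(k2), key_at(k4,hall)} ∪ {at(hall), open(d_dock_hall)}
          = {at(hall), have(k2), key_at(k4,hall), open(d_dock_hall)}

== RESULT ==
["at(hall)", "have(k2)", "key_at(k4,hall)", "open(d_dock_hall)"]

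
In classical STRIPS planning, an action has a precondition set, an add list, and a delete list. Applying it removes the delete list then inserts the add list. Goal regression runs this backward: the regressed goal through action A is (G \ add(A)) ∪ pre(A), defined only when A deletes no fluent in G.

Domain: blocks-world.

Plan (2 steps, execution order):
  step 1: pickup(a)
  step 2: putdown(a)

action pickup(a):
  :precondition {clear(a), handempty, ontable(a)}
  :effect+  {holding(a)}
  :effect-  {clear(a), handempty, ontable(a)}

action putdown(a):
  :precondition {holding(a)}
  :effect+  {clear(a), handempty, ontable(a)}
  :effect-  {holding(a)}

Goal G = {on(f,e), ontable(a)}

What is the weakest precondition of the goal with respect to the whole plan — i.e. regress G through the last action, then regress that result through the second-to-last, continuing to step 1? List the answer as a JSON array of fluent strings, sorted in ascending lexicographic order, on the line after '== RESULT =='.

Regress step by step:
  through step 2 (putdown(a)): drop {ontable(a)}, keep {on(f,e)}, require {holding(a)}
    → {holding(a), on(f,e)}
  through step 1 (pickup(a)): drop {holding(a)}, keep {on(f,e)}, require {clear(a), handempty, ontable(a)}
    → {clear(a), handempty, on(f,e), ontable(a)}

== RESULT ==
["clear(a)", "handempty", "on(f,e)", "ontable(a)"]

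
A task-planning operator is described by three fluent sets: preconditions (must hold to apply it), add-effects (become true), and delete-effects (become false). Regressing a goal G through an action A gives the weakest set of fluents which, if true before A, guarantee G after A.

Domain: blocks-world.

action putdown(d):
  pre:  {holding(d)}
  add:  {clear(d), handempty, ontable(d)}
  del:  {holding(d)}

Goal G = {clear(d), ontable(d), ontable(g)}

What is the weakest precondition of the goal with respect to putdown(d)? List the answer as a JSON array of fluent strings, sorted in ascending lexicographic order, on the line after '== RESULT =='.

Compute (G \ add) ∪ pre:
  G ∩ del = {}  (empty — regression defined)
  G \ add = {clear(d), ontable(d), ontable(g)} \ {clear(d), handempty, ontable(d)} = {ontable(g)}
  ∪ pre   = {ontable(g)} ∪ {holding(d)}
          = {holding(d), ontable(g)}

== RESULT ==
["holding(d)", "ontable(g)"]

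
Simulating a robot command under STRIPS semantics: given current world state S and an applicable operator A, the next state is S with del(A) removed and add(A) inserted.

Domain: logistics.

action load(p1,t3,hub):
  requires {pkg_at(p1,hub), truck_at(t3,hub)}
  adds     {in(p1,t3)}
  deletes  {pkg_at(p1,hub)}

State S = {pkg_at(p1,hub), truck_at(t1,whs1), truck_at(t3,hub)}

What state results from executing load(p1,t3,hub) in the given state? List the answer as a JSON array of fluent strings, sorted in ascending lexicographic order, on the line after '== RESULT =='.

Compute (S \ del) ∪ add:
  pre ⊆ S: {pkg_at(p1,hub), truck_at(t3,hub)} ⊆ S  — applicable
  S \ del = {truck_at(t1,whs1), truck_at(t3,hub)}
  ∪ add   = {in(p1,t3), truck_at(t1,whs1), truck_at(t3,hub)}

== RESULT ==
["in(p1,t3)", "truck_at(t1,whs1)", "truck_at(t3,hub)"]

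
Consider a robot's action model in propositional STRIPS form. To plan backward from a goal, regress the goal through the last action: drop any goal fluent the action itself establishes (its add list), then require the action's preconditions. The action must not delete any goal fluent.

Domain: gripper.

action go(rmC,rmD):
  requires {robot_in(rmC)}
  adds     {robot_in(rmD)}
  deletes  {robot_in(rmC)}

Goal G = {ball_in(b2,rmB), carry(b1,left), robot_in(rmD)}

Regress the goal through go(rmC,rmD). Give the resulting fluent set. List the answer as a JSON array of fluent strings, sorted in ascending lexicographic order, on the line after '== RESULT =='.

Compute (G \ add) ∪ pre:
  G ∩ del = {}  (empty — regression defined)
  G \ add = {ball_in(b2,rmB), carry(b1,left), robot_in(rmD)} \ {robot_in(rmD)} = {ball_in(b2,rmB), carry(b1,left)}
  ∪ pre   = {ball_in(b2,rmB), carry(b1,left)} ∪ {robot_in(rmC)}
          = {ball_in(b2,rmB), carry(b1,left), robot_in(rmC)}

== RESULT ==
["ball_in(b2,rmB)", "carry(b1,left)", "robot_in(rmC)"]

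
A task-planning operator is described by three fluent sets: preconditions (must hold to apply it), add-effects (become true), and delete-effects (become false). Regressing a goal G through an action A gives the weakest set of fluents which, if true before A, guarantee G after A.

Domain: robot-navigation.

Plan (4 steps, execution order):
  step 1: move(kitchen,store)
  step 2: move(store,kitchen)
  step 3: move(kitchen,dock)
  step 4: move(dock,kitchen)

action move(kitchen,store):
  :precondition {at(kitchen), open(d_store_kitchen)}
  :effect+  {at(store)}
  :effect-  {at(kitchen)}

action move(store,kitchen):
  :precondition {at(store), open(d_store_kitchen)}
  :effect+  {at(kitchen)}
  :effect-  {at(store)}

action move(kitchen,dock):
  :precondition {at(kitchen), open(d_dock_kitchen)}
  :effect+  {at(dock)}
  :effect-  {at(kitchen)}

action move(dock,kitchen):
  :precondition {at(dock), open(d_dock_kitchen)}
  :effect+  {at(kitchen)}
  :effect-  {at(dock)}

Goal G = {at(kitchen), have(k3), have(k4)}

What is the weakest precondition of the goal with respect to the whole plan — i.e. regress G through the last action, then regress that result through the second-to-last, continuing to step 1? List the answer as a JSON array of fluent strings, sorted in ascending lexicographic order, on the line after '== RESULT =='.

Regress step by step:
  through step 4 (move(dock,kitchen)): drop {at(kitchen)}, keep {have(k3), have(k4)}, require {at(dock), open(d_dock_kitchen)}
    → {at(dock), have(k3), have(k4), open(d_dock_kitchen)}
  through step 3 (move(kitchen,dock)): drop {at(dock)}, keep {have(k3), have(k4), open(d_dock_kitchen)}, require {at(kitchen), open(d_dock_kitchen)}
    → {at(kitchen), have(k3), have(k4), open(d_dock_kitchen)}
  through step 2 (move(store,kitchen)): drop {at(kitchen)}, keep {have(k3), have(k4), open(d_dock_kitchen)}, require {at(store), open(d_store_kitchen)}
    → {at(store), have(k3), have(k4), open(d_dock_kitchen), open(d_store_kitchen)}
  through step 1 (move(kitchen,store)): drop {at(store)}, keep {have(k3), have(k4), open(d_dock_kitchen), open(d_store_kitchen)}, require {at(kitchen), open(d_store_kitchen)}
    → {at(kitchen), have(k3), have(k4), open(d_dock_kitchen), open(d_store_kitchen)}

== RESULT ==
["at(kitchen)", "have(k3)", "have(k4)", "open(d_dock_kitchen)", "open(d_store_kitchen)"]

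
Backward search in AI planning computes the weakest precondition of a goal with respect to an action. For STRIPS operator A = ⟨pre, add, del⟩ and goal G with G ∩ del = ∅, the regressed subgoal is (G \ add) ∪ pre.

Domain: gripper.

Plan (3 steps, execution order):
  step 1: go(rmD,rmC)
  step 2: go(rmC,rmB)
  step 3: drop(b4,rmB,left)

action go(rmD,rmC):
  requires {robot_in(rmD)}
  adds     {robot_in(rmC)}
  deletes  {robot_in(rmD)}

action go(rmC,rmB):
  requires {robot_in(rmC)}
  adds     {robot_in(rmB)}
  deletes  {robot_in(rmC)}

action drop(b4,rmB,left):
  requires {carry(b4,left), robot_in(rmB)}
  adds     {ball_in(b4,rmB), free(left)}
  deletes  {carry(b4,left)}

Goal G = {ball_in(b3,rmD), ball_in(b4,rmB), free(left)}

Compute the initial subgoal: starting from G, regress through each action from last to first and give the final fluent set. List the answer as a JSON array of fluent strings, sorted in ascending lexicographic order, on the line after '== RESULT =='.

Work backward from the goal:
  through step 3 (drop(b4,rmB,left)): drop {ball_in(b4,rmB), free(left)}, keep {ball_in(b3,rmD)}, require {carry(b4,left), robot_in(rmB)}
    → {ball_in(b3,rmD), carry(b4,left), robot_in(rmB)}
  through step 2 (go(rmC,rmB)): drop {robot_in(rmB)}, keep {ball_in(b3,rmD), carry(b4,left)}, require {robot_in(rmC)}
    → {ball_in(b3,rmD), carry(b4,left), robot_in(rmC)}
  through step 1 (go(rmD,rmC)): drop {robot_in(rmC)}, keep {ball_in(b3,rmD), carry(b4,left)}, require {robot_in(rmD)}
    → {ball_in(b3,rmD), carry(b4,left), robot_in(rmD)}

== RESULT ==
["ball_in(b3,rmD)", "carry(b4,left)", "robot_in(rmD)"]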